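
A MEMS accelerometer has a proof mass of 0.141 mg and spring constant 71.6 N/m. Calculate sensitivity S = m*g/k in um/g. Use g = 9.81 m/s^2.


Step 1: Convert mass: m = 0.141 mg = 1.41e-07 kg
Step 2: S = m * g / k = 1.41e-07 * 9.81 / 71.6
Step 3: S = 1.93e-08 m/g
Step 4: Convert to um/g: S = 0.019 um/g


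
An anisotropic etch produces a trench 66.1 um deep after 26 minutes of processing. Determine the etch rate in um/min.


Step 1: Etch rate = depth / time
Step 2: rate = 66.1 / 26
rate = 2.542 um/min


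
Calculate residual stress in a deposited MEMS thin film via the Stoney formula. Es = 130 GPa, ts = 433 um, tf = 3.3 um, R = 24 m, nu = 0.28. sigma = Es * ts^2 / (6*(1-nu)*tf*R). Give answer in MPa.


Step 1: Compute numerator: Es * ts^2 = 130 * 433^2 = 24373570 (GPa*um^2)
Step 2: Compute denominator (R in um): 6*(1-nu)*tf*R = 6*0.72*3.3*24e6 = 342144000.0 (um^2)
Step 3: sigma (GPa) = 24373570 / 342144000.0 = 7.1238e-02 GPa
Step 4: Convert to MPa (x1000): sigma = 71.2 MPa


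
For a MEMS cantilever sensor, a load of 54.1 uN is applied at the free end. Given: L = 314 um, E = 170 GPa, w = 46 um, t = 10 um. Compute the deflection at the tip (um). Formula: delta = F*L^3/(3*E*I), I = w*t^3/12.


Step 1: Calculate the second moment of area.
I = w * t^3 / 12 = 46 * 10^3 / 12 = 3833.3333 um^4
Step 2: Convert E to consistent units (1 GPa = 1000 uN/um^2).
E = 170 GPa = 170000 uN/um^2
Step 3: Calculate tip deflection.
delta = F * L^3 / (3 * E * I)
delta = 54.1 * 314^3 / (3 * 170000 * 3833.3333)
delta = 0.8567 um


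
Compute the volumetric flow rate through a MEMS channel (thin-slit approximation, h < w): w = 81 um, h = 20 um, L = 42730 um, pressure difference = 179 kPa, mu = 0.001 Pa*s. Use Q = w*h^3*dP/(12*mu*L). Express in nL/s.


Step 1: Convert all dimensions to SI (meters).
w = 81e-6 m, h = 20e-6 m, L = 42730e-6 m, dP = 179e3 Pa
Step 2: Q = w * h^3 * dP / (12 * mu * L)
Q = 81e-6 * (20e-6)^3 * 179e3 / (12 * 0.001 * 42730e-6) = 2.2621109e-10 m^3/s
Step 3: Convert Q from m^3/s to nL/s (1 m^3 = 1e12 nL, so multiply by 1e12).
Q = 226.211 nL/s


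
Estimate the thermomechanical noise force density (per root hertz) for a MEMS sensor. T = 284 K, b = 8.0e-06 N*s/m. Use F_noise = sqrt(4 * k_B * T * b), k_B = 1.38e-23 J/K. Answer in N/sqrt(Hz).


Step 1: Compute 4 * k_B * T * b
= 4 * 1.38e-23 * 284 * 8.0e-06
= 1.2541e-25 N^2/Hz
Step 2: F_noise = sqrt(1.2541e-25)
F_noise = 3.54e-13 N/sqrt(Hz)


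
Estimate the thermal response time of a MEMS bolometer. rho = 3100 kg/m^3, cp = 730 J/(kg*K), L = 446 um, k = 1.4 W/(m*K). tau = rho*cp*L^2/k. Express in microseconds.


Step 1: Convert L to m: L = 446e-6 m
Step 2: L^2 = (446e-6)^2 = 1.98916e-07 m^2
Step 3: tau = 3100 * 730 * 1.98916e-07 / 1.4 = 3.2153350571e-01 s
Step 4: Convert to microseconds (multiply by 1e6).
tau = 321533.506 us


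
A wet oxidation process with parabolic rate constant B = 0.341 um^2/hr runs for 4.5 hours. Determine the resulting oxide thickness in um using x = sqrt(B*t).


Step 1: Compute B*t = 0.341 * 4.5 = 1.5345
Step 2: x = sqrt(1.5345)
x = 1.239 um


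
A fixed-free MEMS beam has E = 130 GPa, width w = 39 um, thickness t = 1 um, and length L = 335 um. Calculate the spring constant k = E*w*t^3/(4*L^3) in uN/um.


Step 1: Convert E to consistent units (1 GPa = 1000 uN/um^2).
E = 130 GPa = 130000 uN/um^2
Step 2: Compute t^3 = 1^3 = 1
Step 3: Compute L^3 = 335^3 = 37595375
Step 4: k = 130000 * 39 * 1 / (4 * 37595375)
k = 0.0337 uN/um


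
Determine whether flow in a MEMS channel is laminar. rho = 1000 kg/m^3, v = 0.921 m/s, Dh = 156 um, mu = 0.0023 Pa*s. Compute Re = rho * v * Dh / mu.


Step 1: Convert Dh to meters: Dh = 156e-6 m
Step 2: Re = rho * v * Dh / mu
Re = 1000 * 0.921 * 156e-6 / 0.0023
Re = 62.468
Since Re = 62.468 is below ~2300, the flow is laminar.


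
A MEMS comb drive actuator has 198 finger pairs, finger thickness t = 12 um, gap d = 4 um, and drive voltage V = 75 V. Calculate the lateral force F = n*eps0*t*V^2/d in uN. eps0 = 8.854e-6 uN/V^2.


Step 1: Parameters: n=198, eps0=8.854e-6 uN/V^2, t=12 um, V=75 V, d=4 um
Step 2: V^2 = 5625
Step 3: F = 198 * 8.854e-6 * 12 * 5625 / 4
F = 29.583 uN


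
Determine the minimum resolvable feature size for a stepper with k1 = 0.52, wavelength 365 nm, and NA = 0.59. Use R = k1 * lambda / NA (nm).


Step 1: Identify values: k1 = 0.52, lambda = 365 nm, NA = 0.59
Step 2: R = k1 * lambda / NA
R = 0.52 * 365 / 0.59
R = 321.7 nm


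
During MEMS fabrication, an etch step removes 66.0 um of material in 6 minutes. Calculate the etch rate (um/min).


Step 1: Etch rate = depth / time
Step 2: rate = 66.0 / 6
rate = 11.0 um/min


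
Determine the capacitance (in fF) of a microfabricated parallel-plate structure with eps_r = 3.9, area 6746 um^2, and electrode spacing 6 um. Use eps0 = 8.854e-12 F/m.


Step 1: Convert area to m^2: A = 6746e-12 m^2
Step 2: Convert gap to m: d = 6e-6 m
Step 3: C = eps0 * eps_r * A / d
C = 8.854e-12 * 3.9 * 6746e-12 / 6e-6
Step 4: Convert to fF (multiply by 1e15).
C = 38.82 fF


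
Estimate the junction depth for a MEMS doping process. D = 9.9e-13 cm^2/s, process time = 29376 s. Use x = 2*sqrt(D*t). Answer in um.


Step 1: Compute D*t = 9.9e-13 * 29376 = 2.908224e-08 cm^2
Step 2: sqrt(D*t) = 1.70535e-04 cm
Step 3: x = 2 * 1.70535e-04 cm = 3.4107e-04 cm
Step 4: Convert to um (1 cm = 1e4 um): x = 3.411 um


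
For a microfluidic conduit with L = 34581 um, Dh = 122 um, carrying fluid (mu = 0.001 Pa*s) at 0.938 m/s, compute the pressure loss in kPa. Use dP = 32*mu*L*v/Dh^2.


Step 1: Convert to SI: L = 34581e-6 m, Dh = 122e-6 m
Step 2: dP = 32 * 0.001 * 34581e-6 * 0.938 / (122e-6)^2
Step 3: dP = 69738.20 Pa
Step 4: Convert to kPa: dP = 69.74 kPa


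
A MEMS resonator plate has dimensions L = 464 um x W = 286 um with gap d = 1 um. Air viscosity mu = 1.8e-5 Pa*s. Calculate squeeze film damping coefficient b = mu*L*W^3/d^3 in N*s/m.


Step 1: Convert to SI.
L = 464e-6 m, W = 286e-6 m, d = 1e-6 m
Step 2: W^3 = (286e-6)^3 = 2.34e-11 m^3
Step 3: d^3 = (1e-6)^3 = 1.00e-18 m^3
Step 4: b = 1.8e-5 * 464e-6 * 2.34e-11 / 1.00e-18
b = 1.95e-01 N*s/m


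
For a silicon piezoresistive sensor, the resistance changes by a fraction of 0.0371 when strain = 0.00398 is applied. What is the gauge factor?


Step 1: Identify values.
dR/R = 0.0371, strain = 0.00398
Step 2: GF = (dR/R) / strain = 0.0371 / 0.00398
GF = 9.3


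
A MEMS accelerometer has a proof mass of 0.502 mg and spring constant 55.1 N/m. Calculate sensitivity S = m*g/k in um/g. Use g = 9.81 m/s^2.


Step 1: Convert mass: m = 0.502 mg = 5.02e-07 kg
Step 2: S = m * g / k = 5.02e-07 * 9.81 / 55.1
Step 3: S = 8.94e-08 m/g
Step 4: Convert to um/g: S = 0.089 um/g


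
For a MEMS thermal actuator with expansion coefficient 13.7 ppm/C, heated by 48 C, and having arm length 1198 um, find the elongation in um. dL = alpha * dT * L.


Step 1: Convert CTE: alpha = 13.7 ppm/C = 13.7e-6 /C
Step 2: dL = 13.7e-6 * 48 * 1198
dL = 0.7878 um


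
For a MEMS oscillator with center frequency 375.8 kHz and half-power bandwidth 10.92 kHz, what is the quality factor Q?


Step 1: Q = f0 / bandwidth
Step 2: Q = 375.8 / 10.92
Q = 34.4


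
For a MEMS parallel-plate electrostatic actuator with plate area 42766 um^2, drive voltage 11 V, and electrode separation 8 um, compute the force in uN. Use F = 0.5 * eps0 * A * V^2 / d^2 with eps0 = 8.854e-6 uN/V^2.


Step 1: Identify parameters.
eps0 = 8.854e-6 uN/V^2, A = 42766 um^2, V = 11 V, d = 8 um
Step 2: Compute V^2 = 11^2 = 121
Step 3: Compute d^2 = 8^2 = 64
Step 4: F = 0.5 * 8.854e-6 * 42766 * 121 / 64
F = 0.358 uN


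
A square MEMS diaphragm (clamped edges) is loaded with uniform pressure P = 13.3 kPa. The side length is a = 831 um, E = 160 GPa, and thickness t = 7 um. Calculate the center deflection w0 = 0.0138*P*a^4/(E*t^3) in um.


Step 1: Convert pressure to compatible units (E is in GPa, so P in GPa).
P = 13.3 kPa = 13.3e-6 GPa
Step 2: Compute numerator: 0.0138 * P * a^4.
a^4 = 831^4 = 476874494721
numerator = 0.0138 * 13.3e-6 * 476874494721 = 8.752554e+04
Step 3: Compute denominator: E * t^3 = 160 * 7^3 = 54880
Step 4: w0 = numerator / denominator = 8.752554e+04 / 54880 = 1.5949 um


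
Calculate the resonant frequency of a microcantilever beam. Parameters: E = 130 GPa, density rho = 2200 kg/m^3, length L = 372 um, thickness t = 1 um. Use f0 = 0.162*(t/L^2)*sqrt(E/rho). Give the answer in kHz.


Step 1: Convert units to SI.
t_SI = 1e-6 m, L_SI = 372e-6 m
Step 2: Calculate sqrt(E/rho).
sqrt(130e9 / 2200) = 7687.06 m/s
Step 3: Compute f0.
f0 = 0.162 * 1e-6 / (372e-6)^2 * 7687.06 = 8998.9 Hz = 9.0 kHz


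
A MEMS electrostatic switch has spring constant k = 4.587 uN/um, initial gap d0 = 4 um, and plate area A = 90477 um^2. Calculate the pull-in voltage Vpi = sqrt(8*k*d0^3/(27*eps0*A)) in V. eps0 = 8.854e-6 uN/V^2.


Step 1: Compute numerator: 8 * k * d0^3 = 8 * 4.587 * 4^3 = 2348.544
Step 2: Compute denominator: 27 * eps0 * A = 27 * 8.854e-6 * 90477 = 21.629251
Step 3: Vpi = sqrt(2348.544 / 21.629251)
Vpi = 10.42 V


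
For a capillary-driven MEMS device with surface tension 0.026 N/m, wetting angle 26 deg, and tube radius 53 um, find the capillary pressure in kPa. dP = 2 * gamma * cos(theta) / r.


Step 1: cos(26 deg) = 0.8988
Step 2: Convert r to m: r = 53e-6 m
Step 3: dP = 2 * 0.026 * 0.8988 / 53e-6 = 881.8 Pa
Step 4: Convert Pa to kPa (divide by 1000).
dP = 0.88 kPa


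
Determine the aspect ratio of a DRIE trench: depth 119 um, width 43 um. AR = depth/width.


Step 1: AR = depth / width
Step 2: AR = 119 / 43
AR = 2.8


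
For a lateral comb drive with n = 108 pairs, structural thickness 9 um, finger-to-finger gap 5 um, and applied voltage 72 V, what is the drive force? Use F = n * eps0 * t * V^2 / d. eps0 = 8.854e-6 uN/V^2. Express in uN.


Step 1: Parameters: n=108, eps0=8.854e-6 uN/V^2, t=9 um, V=72 V, d=5 um
Step 2: V^2 = 5184
Step 3: F = 108 * 8.854e-6 * 9 * 5184 / 5
F = 8.923 uN


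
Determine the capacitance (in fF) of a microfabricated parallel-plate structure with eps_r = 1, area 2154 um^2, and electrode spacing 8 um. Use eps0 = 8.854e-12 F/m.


Step 1: Convert area to m^2: A = 2154e-12 m^2
Step 2: Convert gap to m: d = 8e-6 m
Step 3: C = eps0 * eps_r * A / d
C = 8.854e-12 * 1 * 2154e-12 / 8e-6
Step 4: Convert to fF (multiply by 1e15).
C = 2.38 fF


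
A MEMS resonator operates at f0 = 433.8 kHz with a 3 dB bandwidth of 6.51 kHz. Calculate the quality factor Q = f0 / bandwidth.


Step 1: Q = f0 / bandwidth
Step 2: Q = 433.8 / 6.51
Q = 66.6


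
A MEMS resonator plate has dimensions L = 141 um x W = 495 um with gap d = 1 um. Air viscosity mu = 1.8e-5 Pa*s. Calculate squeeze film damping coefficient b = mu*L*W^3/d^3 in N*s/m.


Step 1: Convert to SI.
L = 141e-6 m, W = 495e-6 m, d = 1e-6 m
Step 2: W^3 = (495e-6)^3 = 1.21e-10 m^3
Step 3: d^3 = (1e-6)^3 = 1.00e-18 m^3
Step 4: b = 1.8e-5 * 141e-6 * 1.21e-10 / 1.00e-18
b = 3.08e-01 N*s/m


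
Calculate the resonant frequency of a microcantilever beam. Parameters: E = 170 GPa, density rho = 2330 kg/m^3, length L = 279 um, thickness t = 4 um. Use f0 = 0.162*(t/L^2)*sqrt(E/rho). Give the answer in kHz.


Step 1: Convert units to SI.
t_SI = 4e-6 m, L_SI = 279e-6 m
Step 2: Calculate sqrt(E/rho).
sqrt(170e9 / 2330) = 8541.74 m/s
Step 3: Compute f0.
f0 = 0.162 * 4e-6 / (279e-6)^2 * 8541.74 = 71107.1 Hz = 71.11 kHz


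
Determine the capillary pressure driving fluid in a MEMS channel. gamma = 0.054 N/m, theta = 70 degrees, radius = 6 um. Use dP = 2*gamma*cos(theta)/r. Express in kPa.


Step 1: cos(70 deg) = 0.342
Step 2: Convert r to m: r = 6e-6 m
Step 3: dP = 2 * 0.054 * 0.342 / 6e-6 = 6156.0 Pa
Step 4: Convert Pa to kPa (divide by 1000).
dP = 6.16 kPa


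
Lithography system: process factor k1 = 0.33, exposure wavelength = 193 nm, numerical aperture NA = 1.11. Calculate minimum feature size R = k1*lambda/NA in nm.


Step 1: Identify values: k1 = 0.33, lambda = 193 nm, NA = 1.11
Step 2: R = k1 * lambda / NA
R = 0.33 * 193 / 1.11
R = 57.4 nm


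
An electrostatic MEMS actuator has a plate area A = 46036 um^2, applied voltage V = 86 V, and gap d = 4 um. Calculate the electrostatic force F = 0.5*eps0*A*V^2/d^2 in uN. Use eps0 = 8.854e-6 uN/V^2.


Step 1: Identify parameters.
eps0 = 8.854e-6 uN/V^2, A = 46036 um^2, V = 86 V, d = 4 um
Step 2: Compute V^2 = 86^2 = 7396
Step 3: Compute d^2 = 4^2 = 16
Step 4: F = 0.5 * 8.854e-6 * 46036 * 7396 / 16
F = 94.207 uN


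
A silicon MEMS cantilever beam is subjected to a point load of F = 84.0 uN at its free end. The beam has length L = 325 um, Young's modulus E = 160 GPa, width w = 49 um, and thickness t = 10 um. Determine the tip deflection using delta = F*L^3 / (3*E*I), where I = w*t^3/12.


Step 1: Calculate the second moment of area.
I = w * t^3 / 12 = 49 * 10^3 / 12 = 4083.3333 um^4
Step 2: Convert E to consistent units (1 GPa = 1000 uN/um^2).
E = 160 GPa = 160000 uN/um^2
Step 3: Calculate tip deflection.
delta = F * L^3 / (3 * E * I)
delta = 84.0 * 325^3 / (3 * 160000 * 4083.3333)
delta = 1.4712 um


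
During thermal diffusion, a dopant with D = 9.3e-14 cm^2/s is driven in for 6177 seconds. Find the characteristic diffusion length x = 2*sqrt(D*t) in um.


Step 1: Compute D*t = 9.3e-14 * 6177 = 5.74461e-10 cm^2
Step 2: sqrt(D*t) = 2.3968e-05 cm
Step 3: x = 2 * 2.3968e-05 cm = 4.7936e-05 cm
Step 4: Convert to um (1 cm = 1e4 um): x = 0.479 um


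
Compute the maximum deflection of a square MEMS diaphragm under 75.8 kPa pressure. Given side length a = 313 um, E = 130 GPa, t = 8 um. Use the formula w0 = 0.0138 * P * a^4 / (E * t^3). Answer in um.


Step 1: Convert pressure to compatible units (E is in GPa, so P in GPa).
P = 75.8 kPa = 75.8e-6 GPa
Step 2: Compute numerator: 0.0138 * P * a^4.
a^4 = 313^4 = 9597924961
numerator = 0.0138 * 75.8e-6 * 9597924961 = 1.00398e+04
Step 3: Compute denominator: E * t^3 = 130 * 8^3 = 66560
Step 4: w0 = numerator / denominator = 1.00398e+04 / 66560 = 0.1508 um


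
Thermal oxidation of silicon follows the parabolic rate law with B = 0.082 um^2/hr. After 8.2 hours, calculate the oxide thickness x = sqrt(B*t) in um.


Step 1: Compute B*t = 0.082 * 8.2 = 0.6724
Step 2: x = sqrt(0.6724)
x = 0.82 um


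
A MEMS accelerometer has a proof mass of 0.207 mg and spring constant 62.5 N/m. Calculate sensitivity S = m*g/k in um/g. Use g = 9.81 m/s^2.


Step 1: Convert mass: m = 0.207 mg = 2.07e-07 kg
Step 2: S = m * g / k = 2.07e-07 * 9.81 / 62.5
Step 3: S = 3.25e-08 m/g
Step 4: Convert to um/g: S = 0.032 um/g


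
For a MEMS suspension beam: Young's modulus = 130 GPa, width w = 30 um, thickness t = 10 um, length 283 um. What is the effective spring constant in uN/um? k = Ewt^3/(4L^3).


Step 1: Convert E to consistent units (1 GPa = 1000 uN/um^2).
E = 130 GPa = 130000 uN/um^2
Step 2: Compute t^3 = 10^3 = 1000
Step 3: Compute L^3 = 283^3 = 22665187
Step 4: k = 130000 * 30 * 1000 / (4 * 22665187)
k = 43.0175 uN/um


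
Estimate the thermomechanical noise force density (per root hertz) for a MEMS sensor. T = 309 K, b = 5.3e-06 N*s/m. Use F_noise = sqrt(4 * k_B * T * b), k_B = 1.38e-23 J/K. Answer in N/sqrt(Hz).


Step 1: Compute 4 * k_B * T * b
= 4 * 1.38e-23 * 309 * 5.3e-06
= 9.0401e-26 N^2/Hz
Step 2: F_noise = sqrt(9.0401e-26)
F_noise = 3.01e-13 N/sqrt(Hz)


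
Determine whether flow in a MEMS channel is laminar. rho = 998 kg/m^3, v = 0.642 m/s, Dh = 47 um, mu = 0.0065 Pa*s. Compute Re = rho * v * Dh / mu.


Step 1: Convert Dh to meters: Dh = 47e-6 m
Step 2: Re = rho * v * Dh / mu
Re = 998 * 0.642 * 47e-6 / 0.0065
Re = 4.633
Since Re = 4.633 is below ~2300, the flow is laminar.


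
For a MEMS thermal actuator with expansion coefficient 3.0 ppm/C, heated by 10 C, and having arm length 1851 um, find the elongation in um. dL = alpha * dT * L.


Step 1: Convert CTE: alpha = 3.0 ppm/C = 3.0e-6 /C
Step 2: dL = 3.0e-6 * 10 * 1851
dL = 0.0555 um


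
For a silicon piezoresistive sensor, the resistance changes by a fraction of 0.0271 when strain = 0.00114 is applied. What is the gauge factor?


Step 1: Identify values.
dR/R = 0.0271, strain = 0.00114
Step 2: GF = (dR/R) / strain = 0.0271 / 0.00114
GF = 23.8


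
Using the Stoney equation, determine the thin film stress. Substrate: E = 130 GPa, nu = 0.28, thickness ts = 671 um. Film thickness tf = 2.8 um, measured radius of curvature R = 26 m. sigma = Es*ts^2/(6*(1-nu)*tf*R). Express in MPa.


Step 1: Compute numerator: Es * ts^2 = 130 * 671^2 = 58531330 (GPa*um^2)
Step 2: Compute denominator (R in um): 6*(1-nu)*tf*R = 6*0.72*2.8*26e6 = 314496000.0 (um^2)
Step 3: sigma (GPa) = 58531330 / 314496000.0 = 1.86112e-01 GPa
Step 4: Convert to MPa (x1000): sigma = 186.1 MPa


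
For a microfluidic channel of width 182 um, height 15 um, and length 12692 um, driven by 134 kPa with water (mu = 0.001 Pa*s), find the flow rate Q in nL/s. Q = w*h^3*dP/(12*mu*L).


Step 1: Convert all dimensions to SI (meters).
w = 182e-6 m, h = 15e-6 m, L = 12692e-6 m, dP = 134e3 Pa
Step 2: Q = w * h^3 * dP / (12 * mu * L)
Q = 182e-6 * (15e-6)^3 * 134e3 / (12 * 0.001 * 12692e-6) = 5.4042901e-10 m^3/s
Step 3: Convert Q from m^3/s to nL/s (1 m^3 = 1e12 nL, so multiply by 1e12).
Q = 540.429 nL/s


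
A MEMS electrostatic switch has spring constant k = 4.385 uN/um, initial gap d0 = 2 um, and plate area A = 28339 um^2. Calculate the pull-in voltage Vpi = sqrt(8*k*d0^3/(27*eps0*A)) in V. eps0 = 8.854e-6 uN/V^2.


Step 1: Compute numerator: 8 * k * d0^3 = 8 * 4.385 * 2^3 = 280.64
Step 2: Compute denominator: 27 * eps0 * A = 27 * 8.854e-6 * 28339 = 6.774665
Step 3: Vpi = sqrt(280.64 / 6.774665)
Vpi = 6.44 V


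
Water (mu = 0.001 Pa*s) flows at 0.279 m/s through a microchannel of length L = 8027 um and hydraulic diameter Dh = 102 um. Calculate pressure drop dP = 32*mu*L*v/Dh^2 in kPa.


Step 1: Convert to SI: L = 8027e-6 m, Dh = 102e-6 m
Step 2: dP = 32 * 0.001 * 8027e-6 * 0.279 / (102e-6)^2
Step 3: dP = 6888.22 Pa
Step 4: Convert to kPa: dP = 6.89 kPa


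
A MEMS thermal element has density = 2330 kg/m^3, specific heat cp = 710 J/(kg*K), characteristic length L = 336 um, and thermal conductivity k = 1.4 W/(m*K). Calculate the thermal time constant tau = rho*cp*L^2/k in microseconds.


Step 1: Convert L to m: L = 336e-6 m
Step 2: L^2 = (336e-6)^2 = 1.12896e-07 m^2
Step 3: tau = 2330 * 710 * 1.12896e-07 / 1.4 = 1.33402752e-01 s
Step 4: Convert to microseconds (multiply by 1e6).
tau = 133402.752 us


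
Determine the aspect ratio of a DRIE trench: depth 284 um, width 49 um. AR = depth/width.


Step 1: AR = depth / width
Step 2: AR = 284 / 49
AR = 5.8


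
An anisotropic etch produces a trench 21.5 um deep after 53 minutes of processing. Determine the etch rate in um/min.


Step 1: Etch rate = depth / time
Step 2: rate = 21.5 / 53
rate = 0.406 um/min


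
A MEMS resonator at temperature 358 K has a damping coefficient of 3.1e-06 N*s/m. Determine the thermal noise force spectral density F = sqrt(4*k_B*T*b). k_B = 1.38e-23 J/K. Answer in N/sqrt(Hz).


Step 1: Compute 4 * k_B * T * b
= 4 * 1.38e-23 * 358 * 3.1e-06
= 6.1261e-26 N^2/Hz
Step 2: F_noise = sqrt(6.1261e-26)
F_noise = 2.48e-13 N/sqrt(Hz)


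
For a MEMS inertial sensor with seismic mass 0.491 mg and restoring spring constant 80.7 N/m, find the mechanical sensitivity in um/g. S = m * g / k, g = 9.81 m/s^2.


Step 1: Convert mass: m = 0.491 mg = 4.91e-07 kg
Step 2: S = m * g / k = 4.91e-07 * 9.81 / 80.7
Step 3: S = 5.97e-08 m/g
Step 4: Convert to um/g: S = 0.06 um/g


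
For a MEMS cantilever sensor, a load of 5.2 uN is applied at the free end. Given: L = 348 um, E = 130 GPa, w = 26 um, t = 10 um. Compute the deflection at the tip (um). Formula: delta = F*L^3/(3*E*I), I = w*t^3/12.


Step 1: Calculate the second moment of area.
I = w * t^3 / 12 = 26 * 10^3 / 12 = 2166.6667 um^4
Step 2: Convert E to consistent units (1 GPa = 1000 uN/um^2).
E = 130 GPa = 130000 uN/um^2
Step 3: Calculate tip deflection.
delta = F * L^3 / (3 * E * I)
delta = 5.2 * 348^3 / (3 * 130000 * 2166.6667)
delta = 0.2593 um


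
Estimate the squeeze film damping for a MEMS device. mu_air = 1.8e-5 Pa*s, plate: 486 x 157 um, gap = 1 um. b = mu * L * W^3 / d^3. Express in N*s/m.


Step 1: Convert to SI.
L = 486e-6 m, W = 157e-6 m, d = 1e-6 m
Step 2: W^3 = (157e-6)^3 = 3.87e-12 m^3
Step 3: d^3 = (1e-6)^3 = 1.00e-18 m^3
Step 4: b = 1.8e-5 * 486e-6 * 3.87e-12 / 1.00e-18
b = 3.39e-02 N*s/m


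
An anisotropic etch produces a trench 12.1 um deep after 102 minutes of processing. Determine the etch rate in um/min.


Step 1: Etch rate = depth / time
Step 2: rate = 12.1 / 102
rate = 0.119 um/min


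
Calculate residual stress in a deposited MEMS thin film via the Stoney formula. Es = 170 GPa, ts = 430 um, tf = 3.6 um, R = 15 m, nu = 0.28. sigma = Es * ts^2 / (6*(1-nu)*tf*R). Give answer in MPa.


Step 1: Compute numerator: Es * ts^2 = 170 * 430^2 = 31433000 (GPa*um^2)
Step 2: Compute denominator (R in um): 6*(1-nu)*tf*R = 6*0.72*3.6*15e6 = 233280000.0 (um^2)
Step 3: sigma (GPa) = 31433000 / 233280000.0 = 1.34744e-01 GPa
Step 4: Convert to MPa (x1000): sigma = 134.7 MPa


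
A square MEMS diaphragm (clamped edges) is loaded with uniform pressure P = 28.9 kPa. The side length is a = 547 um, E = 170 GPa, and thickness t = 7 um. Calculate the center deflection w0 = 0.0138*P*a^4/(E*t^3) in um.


Step 1: Convert pressure to compatible units (E is in GPa, so P in GPa).
P = 28.9 kPa = 28.9e-6 GPa
Step 2: Compute numerator: 0.0138 * P * a^4.
a^4 = 547^4 = 89526025681
numerator = 0.0138 * 28.9e-6 * 89526025681 = 3.57048e+04
Step 3: Compute denominator: E * t^3 = 170 * 7^3 = 58310
Step 4: w0 = numerator / denominator = 3.57048e+04 / 58310 = 0.6123 um


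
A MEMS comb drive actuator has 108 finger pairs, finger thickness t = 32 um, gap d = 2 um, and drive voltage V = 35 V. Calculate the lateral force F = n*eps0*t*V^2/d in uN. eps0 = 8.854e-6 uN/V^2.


Step 1: Parameters: n=108, eps0=8.854e-6 uN/V^2, t=32 um, V=35 V, d=2 um
Step 2: V^2 = 1225
Step 3: F = 108 * 8.854e-6 * 32 * 1225 / 2
F = 18.742 uN


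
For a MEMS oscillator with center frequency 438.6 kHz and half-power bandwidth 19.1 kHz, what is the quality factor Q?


Step 1: Q = f0 / bandwidth
Step 2: Q = 438.6 / 19.1
Q = 23.0


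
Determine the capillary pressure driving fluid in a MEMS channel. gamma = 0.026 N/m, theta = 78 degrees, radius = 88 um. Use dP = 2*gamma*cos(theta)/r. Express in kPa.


Step 1: cos(78 deg) = 0.2079
Step 2: Convert r to m: r = 88e-6 m
Step 3: dP = 2 * 0.026 * 0.2079 / 88e-6 = 122.9 Pa
Step 4: Convert Pa to kPa (divide by 1000).
dP = 0.12 kPa


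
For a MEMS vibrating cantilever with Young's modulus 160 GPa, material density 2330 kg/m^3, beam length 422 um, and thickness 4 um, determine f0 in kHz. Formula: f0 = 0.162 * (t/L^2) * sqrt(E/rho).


Step 1: Convert units to SI.
t_SI = 4e-6 m, L_SI = 422e-6 m
Step 2: Calculate sqrt(E/rho).
sqrt(160e9 / 2330) = 8286.71 m/s
Step 3: Compute f0.
f0 = 0.162 * 4e-6 / (422e-6)^2 * 8286.71 = 30153.1 Hz = 30.15 kHz


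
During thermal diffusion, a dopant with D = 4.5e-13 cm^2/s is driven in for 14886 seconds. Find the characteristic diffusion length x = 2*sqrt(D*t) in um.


Step 1: Compute D*t = 4.5e-13 * 14886 = 6.6987e-09 cm^2
Step 2: sqrt(D*t) = 8.18456e-05 cm
Step 3: x = 2 * 8.18456e-05 cm = 1.636912e-04 cm
Step 4: Convert to um (1 cm = 1e4 um): x = 1.637 um


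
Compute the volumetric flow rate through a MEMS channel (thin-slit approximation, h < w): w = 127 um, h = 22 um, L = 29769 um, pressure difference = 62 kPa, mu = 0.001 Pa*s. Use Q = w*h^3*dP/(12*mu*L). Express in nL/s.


Step 1: Convert all dimensions to SI (meters).
w = 127e-6 m, h = 22e-6 m, L = 29769e-6 m, dP = 62e3 Pa
Step 2: Q = w * h^3 * dP / (12 * mu * L)
Q = 127e-6 * (22e-6)^3 * 62e3 / (12 * 0.001 * 29769e-6) = 2.3470263e-10 m^3/s
Step 3: Convert Q from m^3/s to nL/s (1 m^3 = 1e12 nL, so multiply by 1e12).
Q = 234.703 nL/s


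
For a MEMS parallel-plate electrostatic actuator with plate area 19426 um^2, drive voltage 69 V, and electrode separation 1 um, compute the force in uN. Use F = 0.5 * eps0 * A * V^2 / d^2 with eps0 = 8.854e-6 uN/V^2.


Step 1: Identify parameters.
eps0 = 8.854e-6 uN/V^2, A = 19426 um^2, V = 69 V, d = 1 um
Step 2: Compute V^2 = 69^2 = 4761
Step 3: Compute d^2 = 1^2 = 1
Step 4: F = 0.5 * 8.854e-6 * 19426 * 4761 / 1
F = 409.441 uN


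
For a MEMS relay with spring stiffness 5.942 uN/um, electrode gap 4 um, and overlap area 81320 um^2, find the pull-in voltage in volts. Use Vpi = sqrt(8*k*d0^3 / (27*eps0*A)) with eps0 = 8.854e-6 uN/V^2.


Step 1: Compute numerator: 8 * k * d0^3 = 8 * 5.942 * 4^3 = 3042.304
Step 2: Compute denominator: 27 * eps0 * A = 27 * 8.854e-6 * 81320 = 19.440197
Step 3: Vpi = sqrt(3042.304 / 19.440197)
Vpi = 12.51 V


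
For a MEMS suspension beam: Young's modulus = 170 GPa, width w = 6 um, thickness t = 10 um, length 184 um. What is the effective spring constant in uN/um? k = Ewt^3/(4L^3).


Step 1: Convert E to consistent units (1 GPa = 1000 uN/um^2).
E = 170 GPa = 170000 uN/um^2
Step 2: Compute t^3 = 10^3 = 1000
Step 3: Compute L^3 = 184^3 = 6229504
Step 4: k = 170000 * 6 * 1000 / (4 * 6229504)
k = 40.9342 uN/um


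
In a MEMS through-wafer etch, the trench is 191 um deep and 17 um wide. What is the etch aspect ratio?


Step 1: AR = depth / width
Step 2: AR = 191 / 17
AR = 11.2


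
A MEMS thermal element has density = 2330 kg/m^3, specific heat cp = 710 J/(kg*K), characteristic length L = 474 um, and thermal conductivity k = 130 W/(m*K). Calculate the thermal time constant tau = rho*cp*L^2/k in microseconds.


Step 1: Convert L to m: L = 474e-6 m
Step 2: L^2 = (474e-6)^2 = 2.24676e-07 m^2
Step 3: tau = 2330 * 710 * 2.24676e-07 / 130 = 2.85908851e-03 s
Step 4: Convert to microseconds (multiply by 1e6).
tau = 2859.089 us


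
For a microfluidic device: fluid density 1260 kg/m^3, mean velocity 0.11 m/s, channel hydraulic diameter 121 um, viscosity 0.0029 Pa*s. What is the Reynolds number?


Step 1: Convert Dh to meters: Dh = 121e-6 m
Step 2: Re = rho * v * Dh / mu
Re = 1260 * 0.11 * 121e-6 / 0.0029
Re = 5.783


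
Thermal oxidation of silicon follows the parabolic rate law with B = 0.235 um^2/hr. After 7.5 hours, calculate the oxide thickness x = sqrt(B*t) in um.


Step 1: Compute B*t = 0.235 * 7.5 = 1.7625
Step 2: x = sqrt(1.7625)
x = 1.328 um


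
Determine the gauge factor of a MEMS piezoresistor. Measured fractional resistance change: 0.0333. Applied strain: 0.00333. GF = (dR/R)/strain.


Step 1: Identify values.
dR/R = 0.0333, strain = 0.00333
Step 2: GF = (dR/R) / strain = 0.0333 / 0.00333
GF = 10.0


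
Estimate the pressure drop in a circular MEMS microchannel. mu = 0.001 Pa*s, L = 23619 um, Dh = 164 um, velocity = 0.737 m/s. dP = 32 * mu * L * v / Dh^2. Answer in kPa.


Step 1: Convert to SI: L = 23619e-6 m, Dh = 164e-6 m
Step 2: dP = 32 * 0.001 * 23619e-6 * 0.737 / (164e-6)^2
Step 3: dP = 20710.53 Pa
Step 4: Convert to kPa: dP = 20.71 kPa


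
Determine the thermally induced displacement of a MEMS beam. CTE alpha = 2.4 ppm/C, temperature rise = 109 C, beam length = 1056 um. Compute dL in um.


Step 1: Convert CTE: alpha = 2.4 ppm/C = 2.4e-6 /C
Step 2: dL = 2.4e-6 * 109 * 1056
dL = 0.2762 um


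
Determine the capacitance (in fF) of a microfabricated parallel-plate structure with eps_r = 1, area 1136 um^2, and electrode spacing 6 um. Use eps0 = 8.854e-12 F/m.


Step 1: Convert area to m^2: A = 1136e-12 m^2
Step 2: Convert gap to m: d = 6e-6 m
Step 3: C = eps0 * eps_r * A / d
C = 8.854e-12 * 1 * 1136e-12 / 6e-6
Step 4: Convert to fF (multiply by 1e15).
C = 1.68 fF


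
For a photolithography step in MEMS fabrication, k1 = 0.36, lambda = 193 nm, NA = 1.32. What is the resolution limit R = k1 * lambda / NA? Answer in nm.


Step 1: Identify values: k1 = 0.36, lambda = 193 nm, NA = 1.32
Step 2: R = k1 * lambda / NA
R = 0.36 * 193 / 1.32
R = 52.6 nm


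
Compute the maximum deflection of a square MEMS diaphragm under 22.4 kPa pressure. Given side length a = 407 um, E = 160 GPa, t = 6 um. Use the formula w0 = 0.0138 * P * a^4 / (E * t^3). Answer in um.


Step 1: Convert pressure to compatible units (E is in GPa, so P in GPa).
P = 22.4 kPa = 22.4e-6 GPa
Step 2: Compute numerator: 0.0138 * P * a^4.
a^4 = 407^4 = 27439591201
numerator = 0.0138 * 22.4e-6 * 27439591201 = 8.48213e+03
Step 3: Compute denominator: E * t^3 = 160 * 6^3 = 34560
Step 4: w0 = numerator / denominator = 8.48213e+03 / 34560 = 0.2454 um


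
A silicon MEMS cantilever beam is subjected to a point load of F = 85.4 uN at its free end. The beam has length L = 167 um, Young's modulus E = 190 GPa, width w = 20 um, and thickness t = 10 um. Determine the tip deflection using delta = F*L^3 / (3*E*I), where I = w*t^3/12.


Step 1: Calculate the second moment of area.
I = w * t^3 / 12 = 20 * 10^3 / 12 = 1666.6667 um^4
Step 2: Convert E to consistent units (1 GPa = 1000 uN/um^2).
E = 190 GPa = 190000 uN/um^2
Step 3: Calculate tip deflection.
delta = F * L^3 / (3 * E * I)
delta = 85.4 * 167^3 / (3 * 190000 * 1666.6667)
delta = 0.4187 um


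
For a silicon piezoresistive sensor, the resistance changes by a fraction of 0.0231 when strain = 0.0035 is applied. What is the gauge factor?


Step 1: Identify values.
dR/R = 0.0231, strain = 0.0035
Step 2: GF = (dR/R) / strain = 0.0231 / 0.0035
GF = 6.6


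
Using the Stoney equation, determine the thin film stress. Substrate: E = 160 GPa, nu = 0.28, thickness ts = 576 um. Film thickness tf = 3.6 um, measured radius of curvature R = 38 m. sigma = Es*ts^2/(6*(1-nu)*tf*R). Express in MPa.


Step 1: Compute numerator: Es * ts^2 = 160 * 576^2 = 53084160 (GPa*um^2)
Step 2: Compute denominator (R in um): 6*(1-nu)*tf*R = 6*0.72*3.6*38e6 = 590976000.0 (um^2)
Step 3: sigma (GPa) = 53084160 / 590976000.0 = 8.9825e-02 GPa
Step 4: Convert to MPa (x1000): sigma = 89.8 MPa


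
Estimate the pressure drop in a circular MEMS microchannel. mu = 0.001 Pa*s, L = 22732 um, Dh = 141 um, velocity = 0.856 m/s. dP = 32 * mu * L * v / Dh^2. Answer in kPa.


Step 1: Convert to SI: L = 22732e-6 m, Dh = 141e-6 m
Step 2: dP = 32 * 0.001 * 22732e-6 * 0.856 / (141e-6)^2
Step 3: dP = 31320.10 Pa
Step 4: Convert to kPa: dP = 31.32 kPa


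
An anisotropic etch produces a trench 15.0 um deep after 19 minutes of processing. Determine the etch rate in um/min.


Step 1: Etch rate = depth / time
Step 2: rate = 15.0 / 19
rate = 0.789 um/min


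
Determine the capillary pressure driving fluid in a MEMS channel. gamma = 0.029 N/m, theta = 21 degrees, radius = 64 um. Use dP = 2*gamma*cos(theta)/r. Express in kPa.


Step 1: cos(21 deg) = 0.9336
Step 2: Convert r to m: r = 64e-6 m
Step 3: dP = 2 * 0.029 * 0.9336 / 64e-6 = 846.1 Pa
Step 4: Convert Pa to kPa (divide by 1000).
dP = 0.85 kPa


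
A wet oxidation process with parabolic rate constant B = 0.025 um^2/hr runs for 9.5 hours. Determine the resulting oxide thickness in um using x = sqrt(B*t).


Step 1: Compute B*t = 0.025 * 9.5 = 0.2375
Step 2: x = sqrt(0.2375)
x = 0.487 um


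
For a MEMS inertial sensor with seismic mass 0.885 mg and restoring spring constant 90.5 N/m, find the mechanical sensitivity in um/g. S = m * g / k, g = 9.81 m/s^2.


Step 1: Convert mass: m = 0.885 mg = 8.85e-07 kg
Step 2: S = m * g / k = 8.85e-07 * 9.81 / 90.5
Step 3: S = 9.59e-08 m/g
Step 4: Convert to um/g: S = 0.096 um/g


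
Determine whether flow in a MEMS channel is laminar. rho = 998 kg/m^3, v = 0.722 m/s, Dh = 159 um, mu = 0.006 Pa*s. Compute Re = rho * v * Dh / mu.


Step 1: Convert Dh to meters: Dh = 159e-6 m
Step 2: Re = rho * v * Dh / mu
Re = 998 * 0.722 * 159e-6 / 0.006
Re = 19.095
Since Re = 19.095 is below ~2300, the flow is laminar.


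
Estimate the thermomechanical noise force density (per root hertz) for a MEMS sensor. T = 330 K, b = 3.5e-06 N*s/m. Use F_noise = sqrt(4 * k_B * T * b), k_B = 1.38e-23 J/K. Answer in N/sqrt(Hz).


Step 1: Compute 4 * k_B * T * b
= 4 * 1.38e-23 * 330 * 3.5e-06
= 6.3756e-26 N^2/Hz
Step 2: F_noise = sqrt(6.3756e-26)
F_noise = 2.52e-13 N/sqrt(Hz)


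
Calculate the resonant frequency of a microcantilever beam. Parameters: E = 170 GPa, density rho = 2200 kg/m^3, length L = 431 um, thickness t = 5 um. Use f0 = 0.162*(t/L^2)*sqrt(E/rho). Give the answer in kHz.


Step 1: Convert units to SI.
t_SI = 5e-6 m, L_SI = 431e-6 m
Step 2: Calculate sqrt(E/rho).
sqrt(170e9 / 2200) = 8790.49 m/s
Step 3: Compute f0.
f0 = 0.162 * 5e-6 / (431e-6)^2 * 8790.49 = 38330.4 Hz = 38.33 kHz


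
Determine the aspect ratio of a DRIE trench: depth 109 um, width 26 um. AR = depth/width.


Step 1: AR = depth / width
Step 2: AR = 109 / 26
AR = 4.2


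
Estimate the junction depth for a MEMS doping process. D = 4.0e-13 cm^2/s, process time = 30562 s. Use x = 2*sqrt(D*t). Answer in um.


Step 1: Compute D*t = 4.0e-13 * 30562 = 1.22248e-08 cm^2
Step 2: sqrt(D*t) = 1.10566e-04 cm
Step 3: x = 2 * 1.10566e-04 cm = 2.21132e-04 cm
Step 4: Convert to um (1 cm = 1e4 um): x = 2.211 um


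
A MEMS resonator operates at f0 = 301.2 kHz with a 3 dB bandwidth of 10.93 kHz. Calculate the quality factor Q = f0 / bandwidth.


Step 1: Q = f0 / bandwidth
Step 2: Q = 301.2 / 10.93
Q = 27.6


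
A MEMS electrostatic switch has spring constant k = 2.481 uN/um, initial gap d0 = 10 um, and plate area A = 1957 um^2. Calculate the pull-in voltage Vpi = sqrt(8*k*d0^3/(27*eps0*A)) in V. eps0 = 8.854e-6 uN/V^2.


Step 1: Compute numerator: 8 * k * d0^3 = 8 * 2.481 * 10^3 = 19848.0
Step 2: Compute denominator: 27 * eps0 * A = 27 * 8.854e-6 * 1957 = 0.467837
Step 3: Vpi = sqrt(19848.0 / 0.467837)
Vpi = 205.97 V


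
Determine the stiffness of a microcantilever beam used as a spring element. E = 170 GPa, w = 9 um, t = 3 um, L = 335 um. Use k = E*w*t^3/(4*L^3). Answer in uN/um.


Step 1: Convert E to consistent units (1 GPa = 1000 uN/um^2).
E = 170 GPa = 170000 uN/um^2
Step 2: Compute t^3 = 3^3 = 27
Step 3: Compute L^3 = 335^3 = 37595375
Step 4: k = 170000 * 9 * 27 / (4 * 37595375)
k = 0.2747 uN/um


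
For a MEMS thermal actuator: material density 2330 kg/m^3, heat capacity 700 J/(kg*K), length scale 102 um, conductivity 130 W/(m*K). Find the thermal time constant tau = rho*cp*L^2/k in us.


Step 1: Convert L to m: L = 102e-6 m
Step 2: L^2 = (102e-6)^2 = 1.0404e-08 m^2
Step 3: tau = 2330 * 700 * 1.0404e-08 / 130 = 1.305302e-04 s
Step 4: Convert to microseconds (multiply by 1e6).
tau = 130.53 us


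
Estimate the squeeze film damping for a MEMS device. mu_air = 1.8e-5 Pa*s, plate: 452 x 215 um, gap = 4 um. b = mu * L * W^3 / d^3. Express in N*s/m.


Step 1: Convert to SI.
L = 452e-6 m, W = 215e-6 m, d = 4e-6 m
Step 2: W^3 = (215e-6)^3 = 9.94e-12 m^3
Step 3: d^3 = (4e-6)^3 = 6.40e-17 m^3
Step 4: b = 1.8e-5 * 452e-6 * 9.94e-12 / 6.40e-17
b = 1.26e-03 N*s/m


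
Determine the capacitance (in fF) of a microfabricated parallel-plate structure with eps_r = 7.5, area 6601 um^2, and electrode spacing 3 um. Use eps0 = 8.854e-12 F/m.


Step 1: Convert area to m^2: A = 6601e-12 m^2
Step 2: Convert gap to m: d = 3e-6 m
Step 3: C = eps0 * eps_r * A / d
C = 8.854e-12 * 7.5 * 6601e-12 / 3e-6
Step 4: Convert to fF (multiply by 1e15).
C = 146.11 fF


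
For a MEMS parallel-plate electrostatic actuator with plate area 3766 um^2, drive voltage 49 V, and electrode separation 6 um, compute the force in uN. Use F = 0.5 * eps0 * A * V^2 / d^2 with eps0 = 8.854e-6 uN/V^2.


Step 1: Identify parameters.
eps0 = 8.854e-6 uN/V^2, A = 3766 um^2, V = 49 V, d = 6 um
Step 2: Compute V^2 = 49^2 = 2401
Step 3: Compute d^2 = 6^2 = 36
Step 4: F = 0.5 * 8.854e-6 * 3766 * 2401 / 36
F = 1.112 uN


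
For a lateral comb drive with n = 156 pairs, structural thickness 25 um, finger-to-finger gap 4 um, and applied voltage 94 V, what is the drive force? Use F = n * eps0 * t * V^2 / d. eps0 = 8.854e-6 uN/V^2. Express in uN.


Step 1: Parameters: n=156, eps0=8.854e-6 uN/V^2, t=25 um, V=94 V, d=4 um
Step 2: V^2 = 8836
Step 3: F = 156 * 8.854e-6 * 25 * 8836 / 4
F = 76.278 uN


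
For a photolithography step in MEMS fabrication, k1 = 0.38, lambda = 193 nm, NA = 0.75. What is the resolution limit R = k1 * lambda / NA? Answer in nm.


Step 1: Identify values: k1 = 0.38, lambda = 193 nm, NA = 0.75
Step 2: R = k1 * lambda / NA
R = 0.38 * 193 / 0.75
R = 97.8 nm


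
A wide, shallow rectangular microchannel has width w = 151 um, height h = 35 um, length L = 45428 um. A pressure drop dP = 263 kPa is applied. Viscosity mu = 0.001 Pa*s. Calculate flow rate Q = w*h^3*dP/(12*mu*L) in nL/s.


Step 1: Convert all dimensions to SI (meters).
w = 151e-6 m, h = 35e-6 m, L = 45428e-6 m, dP = 263e3 Pa
Step 2: Q = w * h^3 * dP / (12 * mu * L)
Q = 151e-6 * (35e-6)^3 * 263e3 / (12 * 0.001 * 45428e-6) = 3.12343135e-09 m^3/s
Step 3: Convert Q from m^3/s to nL/s (1 m^3 = 1e12 nL, so multiply by 1e12).
Q = 3123.431 nL/s


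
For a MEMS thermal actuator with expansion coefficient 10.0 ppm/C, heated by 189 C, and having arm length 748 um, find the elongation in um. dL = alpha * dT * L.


Step 1: Convert CTE: alpha = 10.0 ppm/C = 10.0e-6 /C
Step 2: dL = 10.0e-6 * 189 * 748
dL = 1.4137 um


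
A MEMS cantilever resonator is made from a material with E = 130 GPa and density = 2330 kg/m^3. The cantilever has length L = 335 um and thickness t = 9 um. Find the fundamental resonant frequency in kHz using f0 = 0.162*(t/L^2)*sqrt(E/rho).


Step 1: Convert units to SI.
t_SI = 9e-6 m, L_SI = 335e-6 m
Step 2: Calculate sqrt(E/rho).
sqrt(130e9 / 2330) = 7469.54 m/s
Step 3: Compute f0.
f0 = 0.162 * 9e-6 / (335e-6)^2 * 7469.54 = 97042.5 Hz = 97.04 kHz


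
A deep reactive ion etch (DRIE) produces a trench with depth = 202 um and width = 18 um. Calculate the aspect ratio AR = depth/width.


Step 1: AR = depth / width
Step 2: AR = 202 / 18
AR = 11.2


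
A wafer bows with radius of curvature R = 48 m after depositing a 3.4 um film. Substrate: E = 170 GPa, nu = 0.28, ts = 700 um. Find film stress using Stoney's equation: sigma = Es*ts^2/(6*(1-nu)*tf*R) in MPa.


Step 1: Compute numerator: Es * ts^2 = 170 * 700^2 = 83300000 (GPa*um^2)
Step 2: Compute denominator (R in um): 6*(1-nu)*tf*R = 6*0.72*3.4*48e6 = 705024000.0 (um^2)
Step 3: sigma (GPa) = 83300000 / 705024000.0 = 1.18152e-01 GPa
Step 4: Convert to MPa (x1000): sigma = 118.2 MPa


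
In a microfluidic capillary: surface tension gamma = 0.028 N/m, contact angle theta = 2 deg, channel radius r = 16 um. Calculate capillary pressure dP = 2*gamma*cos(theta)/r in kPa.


Step 1: cos(2 deg) = 0.9994
Step 2: Convert r to m: r = 16e-6 m
Step 3: dP = 2 * 0.028 * 0.9994 / 16e-6 = 3497.9 Pa
Step 4: Convert Pa to kPa (divide by 1000).
dP = 3.5 kPa


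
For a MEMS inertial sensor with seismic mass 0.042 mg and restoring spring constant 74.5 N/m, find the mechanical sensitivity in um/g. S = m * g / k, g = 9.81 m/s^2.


Step 1: Convert mass: m = 0.042 mg = 4.20e-08 kg
Step 2: S = m * g / k = 4.20e-08 * 9.81 / 74.5
Step 3: S = 5.53e-09 m/g
Step 4: Convert to um/g: S = 0.006 um/g


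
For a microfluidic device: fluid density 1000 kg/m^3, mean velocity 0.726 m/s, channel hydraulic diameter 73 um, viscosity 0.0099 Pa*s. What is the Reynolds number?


Step 1: Convert Dh to meters: Dh = 73e-6 m
Step 2: Re = rho * v * Dh / mu
Re = 1000 * 0.726 * 73e-6 / 0.0099
Re = 5.353


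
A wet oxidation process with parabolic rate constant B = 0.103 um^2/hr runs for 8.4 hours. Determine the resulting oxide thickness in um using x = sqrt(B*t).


Step 1: Compute B*t = 0.103 * 8.4 = 0.8652
Step 2: x = sqrt(0.8652)
x = 0.93 um


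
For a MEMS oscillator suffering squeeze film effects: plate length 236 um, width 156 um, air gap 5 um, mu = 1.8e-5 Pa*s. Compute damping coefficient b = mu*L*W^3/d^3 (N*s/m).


Step 1: Convert to SI.
L = 236e-6 m, W = 156e-6 m, d = 5e-6 m
Step 2: W^3 = (156e-6)^3 = 3.80e-12 m^3
Step 3: d^3 = (5e-6)^3 = 1.25e-16 m^3
Step 4: b = 1.8e-5 * 236e-6 * 3.80e-12 / 1.25e-16
b = 1.29e-04 N*s/m


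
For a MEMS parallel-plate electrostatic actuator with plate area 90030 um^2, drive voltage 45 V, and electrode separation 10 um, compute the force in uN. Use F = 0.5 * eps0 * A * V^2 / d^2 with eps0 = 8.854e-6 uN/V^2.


Step 1: Identify parameters.
eps0 = 8.854e-6 uN/V^2, A = 90030 um^2, V = 45 V, d = 10 um
Step 2: Compute V^2 = 45^2 = 2025
Step 3: Compute d^2 = 10^2 = 100
Step 4: F = 0.5 * 8.854e-6 * 90030 * 2025 / 100
F = 8.071 uN
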